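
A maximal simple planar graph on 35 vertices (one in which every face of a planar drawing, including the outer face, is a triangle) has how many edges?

In a plane triangulation 3F = 2E and V − E + F = 2, so E = 3V − 6 = 3·35 − 6 = 99.

99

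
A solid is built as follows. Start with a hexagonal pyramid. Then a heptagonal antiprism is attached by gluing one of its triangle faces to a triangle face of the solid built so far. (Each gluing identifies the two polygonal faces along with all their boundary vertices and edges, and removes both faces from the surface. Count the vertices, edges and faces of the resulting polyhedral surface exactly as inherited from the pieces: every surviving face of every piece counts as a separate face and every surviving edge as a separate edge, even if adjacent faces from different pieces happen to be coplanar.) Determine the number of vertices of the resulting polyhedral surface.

A hexagonal pyramid: V=7, E=12, F=7.
Attach a heptagonal antiprism (V=14, E=28, F=16) along a 3-gon: merge 3 vertices and 3 edges, delete both glued faces → V=18, E=37, F=21.
Check: V − E + F = 18 − 37 + 21 = 2.

18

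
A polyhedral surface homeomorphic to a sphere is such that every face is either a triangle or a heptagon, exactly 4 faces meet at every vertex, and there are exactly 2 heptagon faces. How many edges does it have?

Let x be the number of triangles; then F = 2 + x.
Edge–face incidences: 2E = 7·2 + 3·x = 14 + 3x.
Every vertex has degree 4, so 4V = 2E.
Euler: V − E + F = 2 ⇒ (2E)/4 − E + (2 + x) = 2.
Multiply by 8: 2·(2E) − 4·(2E) + 8·(2 + x) = 16, i.e. 16 + 8x − 2·(14 + 3x) = 16.
Collecting terms: 2x − 12 = 16, so 2x = 28, so x = 14.
Then 2E = 14 + 3·14 = 56, so E = 28, V = 2E/4 = 14, F = 2 + 14 = 16.

28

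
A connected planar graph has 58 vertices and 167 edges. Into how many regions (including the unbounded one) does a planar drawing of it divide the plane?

111

Euler's formula for a connected plane graph: V − E + F = 2, so F = 2 − 58 + 167 = 111.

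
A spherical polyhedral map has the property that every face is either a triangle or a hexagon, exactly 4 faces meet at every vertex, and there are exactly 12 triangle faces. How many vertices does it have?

Let x be the number of hexagons; then F = 12 + x.
Edge–face incidences: 2E = 3·12 + 6·x = 36 + 6x.
Every vertex has degree 4, so 4V = 2E.
Euler: V − E + F = 2 ⇒ (2E)/4 − E + (12 + x) = 2.
Multiply by 8: 2·(2E) − 4·(2E) + 8·(12 + x) = 16, i.e. 96 + 8x − 2·(36 + 6x) = 16.
Collecting terms: −4x + 24 = 16, so −4x = −8, so x = 2.
Then 2E = 36 + 6·2 = 48, so E = 24, V = 2E/4 = 12, F = 12 + 2 = 14.

12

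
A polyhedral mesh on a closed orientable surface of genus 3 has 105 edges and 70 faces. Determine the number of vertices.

31

For a closed orientable surface of genus 3, χ = 2 − 2·3 = -4.
V = -4 + E − F = -4 + 105 − 70 = 31.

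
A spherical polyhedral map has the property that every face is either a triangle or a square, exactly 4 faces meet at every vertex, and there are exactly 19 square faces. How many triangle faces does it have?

Let x be the number of triangles; then F = 19 + x.
Edge–face incidences: 2E = 4·19 + 3·x = 76 + 3x.
Every vertex has degree 4, so 4V = 2E.
Euler: V − E + F = 2 ⇒ (2E)/4 − E + (19 + x) = 2.
Multiply by 8: 2·(2E) − 4·(2E) + 8·(19 + x) = 16, i.e. 152 + 8x − 2·(76 + 3x) = 16.
Collecting terms: 2x = 16, so x = 8.
Then 2E = 76 + 3·8 = 100, so E = 50, V = 2E/4 = 25, F = 19 + 8 = 27.

8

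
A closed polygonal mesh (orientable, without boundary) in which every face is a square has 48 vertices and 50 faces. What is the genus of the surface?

Every face is a square, so 2E = 4·50 = 200, giving E = 100.
χ = V − E + F = 48 − 100 + 50 = -2.
For a closed orientable surface χ = 2 − 2g, so g = (2 − (-2))/2 = 2.

2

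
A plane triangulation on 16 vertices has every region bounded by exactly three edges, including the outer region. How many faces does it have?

In a plane triangulation 3F = 2E and V − E + F = 2, so F = 2V − 4 = 2·16 − 4 = 28.

28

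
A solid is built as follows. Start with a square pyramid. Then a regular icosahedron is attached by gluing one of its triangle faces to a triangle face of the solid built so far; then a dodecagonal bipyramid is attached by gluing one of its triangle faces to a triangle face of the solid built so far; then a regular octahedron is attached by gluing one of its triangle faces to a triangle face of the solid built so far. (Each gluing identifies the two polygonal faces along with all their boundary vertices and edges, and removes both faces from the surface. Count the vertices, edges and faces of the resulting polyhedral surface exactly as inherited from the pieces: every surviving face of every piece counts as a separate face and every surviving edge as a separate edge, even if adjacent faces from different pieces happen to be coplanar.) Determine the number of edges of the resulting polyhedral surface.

77

A square pyramid: V=5, E=8, F=5.
Attach a regular icosahedron (V=12, E=30, F=20) along a 3-gon: merge 3 vertices and 3 edges, delete both glued faces → V=14, E=35, F=23.
Attach a dodecagonal bipyramid (V=14, E=36, F=24) along a 3-gon: merge 3 vertices and 3 edges, delete both glued faces → V=25, E=68, F=45.
Attach a regular octahedron (V=6, E=12, F=8) along a 3-gon: merge 3 vertices and 3 edges, delete both glued faces → V=28, E=77, F=51.
Check: V − E + F = 28 − 77 + 51 = 2.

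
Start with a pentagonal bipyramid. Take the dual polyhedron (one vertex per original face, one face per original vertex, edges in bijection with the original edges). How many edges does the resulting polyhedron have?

15

The base solid has V = 7, E = 15, F = 10.
The dual swaps V and F and preserves E: V′ = F = 10, E′ = E = 15, F′ = V = 7.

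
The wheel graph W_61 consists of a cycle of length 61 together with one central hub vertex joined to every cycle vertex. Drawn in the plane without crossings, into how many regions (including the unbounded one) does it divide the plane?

W_61 has V = 61 + 1 = 62 vertices and E = 2·61 = 122 edges.
By Euler's formula F = 2 − V + E = 2 − 62 + 122 = 62.

62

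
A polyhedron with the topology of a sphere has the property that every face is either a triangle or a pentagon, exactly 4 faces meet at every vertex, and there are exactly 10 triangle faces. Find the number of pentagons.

Let x be the number of pentagons; then F = 10 + x.
Edge–face incidences: 2E = 3·10 + 5·x = 30 + 5x.
Every vertex has degree 4, so 4V = 2E.
Euler: V − E + F = 2 ⇒ (2E)/4 − E + (10 + x) = 2.
Multiply by 8: 2·(2E) − 4·(2E) + 8·(10 + x) = 16, i.e. 80 + 8x − 2·(30 + 5x) = 16.
Collecting terms: −2x + 20 = 16, so −2x = −4, so x = 2.
Then 2E = 30 + 5·2 = 40, so E = 20, V = 2E/4 = 10, F = 10 + 2 = 12.

2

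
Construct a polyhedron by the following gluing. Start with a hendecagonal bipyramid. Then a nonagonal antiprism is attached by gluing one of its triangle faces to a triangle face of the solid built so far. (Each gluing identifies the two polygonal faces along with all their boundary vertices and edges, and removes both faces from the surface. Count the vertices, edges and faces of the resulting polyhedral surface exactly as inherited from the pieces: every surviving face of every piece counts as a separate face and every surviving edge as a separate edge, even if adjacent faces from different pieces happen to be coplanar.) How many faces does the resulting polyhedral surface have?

A hendecagonal bipyramid: V=13, E=33, F=22.
Attach a nonagonal antiprism (V=18, E=36, F=20) along a 3-gon: merge 3 vertices and 3 edges, delete both glued faces → V=28, E=66, F=40.
Check: V − E + F = 28 − 66 + 40 = 2.

40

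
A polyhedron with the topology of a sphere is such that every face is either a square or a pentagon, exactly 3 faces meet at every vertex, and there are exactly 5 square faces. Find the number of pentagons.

2

Let x be the number of pentagons; then F = 5 + x.
Edge–face incidences: 2E = 4·5 + 5·x = 20 + 5x.
Every vertex has degree 3, so 3V = 2E.
Euler: V − E + F = 2 ⇒ (2E)/3 − E + (5 + x) = 2.
Multiply by 6: 2·(2E) − 3·(2E) + 6·(5 + x) = 12, i.e. 30 + 6x − (20 + 5x) = 12.
Collecting terms: x + 10 = 12, so x = 2.
Then 2E = 20 + 5·2 = 30, so E = 15, V = 2E/3 = 10, F = 5 + 2 = 7.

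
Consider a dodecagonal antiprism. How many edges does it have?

48

An antiprism on an n-gon has two n-gon caps and 2n triangles: V = 2·12 = 24, E = 4·12 = 48, F = 2·12 + 2 = 26.
Check: V − E + F = 24 − 48 + 26 = 2.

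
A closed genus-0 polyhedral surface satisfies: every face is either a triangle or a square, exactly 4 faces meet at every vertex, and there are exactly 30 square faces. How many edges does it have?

Let x be the number of triangles; then F = 30 + x.
Edge–face incidences: 2E = 4·30 + 3·x = 120 + 3x.
Every vertex has degree 4, so 4V = 2E.
Euler: V − E + F = 2 ⇒ (2E)/4 − E + (30 + x) = 2.
Multiply by 8: 2·(2E) − 4·(2E) + 8·(30 + x) = 16, i.e. 240 + 8x − 2·(120 + 3x) = 16.
Collecting terms: 2x = 16, so x = 8.
Then 2E = 120 + 3·8 = 144, so E = 72, V = 2E/4 = 36, F = 30 + 8 = 38.

72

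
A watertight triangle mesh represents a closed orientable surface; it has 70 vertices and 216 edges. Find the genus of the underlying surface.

2

Every face is a triangle and each edge borders two faces, so 3F = 2·216, giving F = 144.
χ = V − E + F = 70 − 216 + 144 = -2.
For a closed orientable surface χ = 2 − 2g, so g = (2 − (-2))/2 = 2.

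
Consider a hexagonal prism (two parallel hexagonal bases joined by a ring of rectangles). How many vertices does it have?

A prism on an n-gon has two n-gon bases and n rectangular sides: V = 2·6 = 12, E = 3·6 = 18, F = 6 + 2 = 8.
Check: V − E + F = 12 − 18 + 8 = 2.

12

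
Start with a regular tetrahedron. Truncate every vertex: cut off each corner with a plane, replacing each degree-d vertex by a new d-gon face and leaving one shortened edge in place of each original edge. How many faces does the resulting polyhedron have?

8

The base solid has V = 4, E = 6, F = 4.
Truncation replaces each original edge-end by a new vertex, so V′ = 2E = 12.
Each original edge survives, and each old vertex of degree d contributes d new edges; summing degrees gives Σd = 2E, so E′ = E + 2E = 3E = 18.
Each original face survives and each original vertex becomes one new face: F′ = F + V = 8.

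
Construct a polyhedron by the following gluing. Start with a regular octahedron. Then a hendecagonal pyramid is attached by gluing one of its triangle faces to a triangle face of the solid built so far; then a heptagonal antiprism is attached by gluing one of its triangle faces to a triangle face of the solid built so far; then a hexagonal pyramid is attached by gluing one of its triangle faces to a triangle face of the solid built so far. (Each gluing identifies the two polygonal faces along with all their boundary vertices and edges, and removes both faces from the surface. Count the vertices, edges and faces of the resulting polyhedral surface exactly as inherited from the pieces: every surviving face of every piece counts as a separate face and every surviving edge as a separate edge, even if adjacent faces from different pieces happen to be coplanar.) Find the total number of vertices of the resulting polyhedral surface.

30

A regular octahedron: V=6, E=12, F=8.
Attach a hendecagonal pyramid (V=12, E=22, F=12) along a 3-gon: merge 3 vertices and 3 edges, delete both glued faces → V=15, E=31, F=18.
Attach a heptagonal antiprism (V=14, E=28, F=16) along a 3-gon: merge 3 vertices and 3 edges, delete both glued faces → V=26, E=56, F=32.
Attach a hexagonal pyramid (V=7, E=12, F=7) along a 3-gon: merge 3 vertices and 3 edges, delete both glued faces → V=30, E=65, F=37.
Check: V − E + F = 30 − 65 + 37 = 2.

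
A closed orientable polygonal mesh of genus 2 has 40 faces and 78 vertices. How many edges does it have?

120

For a closed orientable surface of genus 2, χ = 2 − 2·2 = -2.
E = V + F − (-2) = 78 + 40 − (-2) = 120.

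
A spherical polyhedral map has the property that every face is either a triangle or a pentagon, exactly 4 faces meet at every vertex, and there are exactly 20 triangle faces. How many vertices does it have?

Let x be the number of pentagons; then F = 20 + x.
Edge–face incidences: 2E = 3·20 + 5·x = 60 + 5x.
Every vertex has degree 4, so 4V = 2E.
Euler: V − E + F = 2 ⇒ (2E)/4 − E + (20 + x) = 2.
Multiply by 8: 2·(2E) − 4·(2E) + 8·(20 + x) = 16, i.e. 160 + 8x − 2·(60 + 5x) = 16.
Collecting terms: −2x + 40 = 16, so −2x = −24, so x = 12.
Then 2E = 60 + 5·12 = 120, so E = 60, V = 2E/4 = 30, F = 20 + 12 = 32.

30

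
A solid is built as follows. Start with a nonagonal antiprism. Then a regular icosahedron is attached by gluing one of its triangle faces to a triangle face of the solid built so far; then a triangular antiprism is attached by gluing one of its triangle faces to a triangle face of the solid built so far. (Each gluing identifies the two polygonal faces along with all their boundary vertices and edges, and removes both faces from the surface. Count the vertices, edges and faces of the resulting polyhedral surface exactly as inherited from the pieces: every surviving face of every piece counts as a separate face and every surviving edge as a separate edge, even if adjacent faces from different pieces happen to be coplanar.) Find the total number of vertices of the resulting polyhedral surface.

A nonagonal antiprism: V=18, E=36, F=20.
Attach a regular icosahedron (V=12, E=30, F=20) along a 3-gon: merge 3 vertices and 3 edges, delete both glued faces → V=27, E=63, F=38.
Attach a triangular antiprism (V=6, E=12, F=8) along a 3-gon: merge 3 vertices and 3 edges, delete both glued faces → V=30, E=72, F=44.
Check: V − E + F = 30 − 72 + 44 = 2.

30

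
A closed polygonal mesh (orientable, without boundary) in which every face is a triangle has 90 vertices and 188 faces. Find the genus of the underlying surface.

Every face is a triangle, so 2E = 3·188 = 564, giving E = 282.
χ = V − E + F = 90 − 282 + 188 = -4.
For a closed orientable surface χ = 2 − 2g, so g = (2 − (-4))/2 = 3.

3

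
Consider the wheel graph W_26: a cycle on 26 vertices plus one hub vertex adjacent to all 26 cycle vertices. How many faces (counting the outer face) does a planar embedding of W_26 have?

27

W_26 has V = 26 + 1 = 27 vertices and E = 2·26 = 52 edges.
By Euler's formula F = 2 − V + E = 2 − 27 + 52 = 27.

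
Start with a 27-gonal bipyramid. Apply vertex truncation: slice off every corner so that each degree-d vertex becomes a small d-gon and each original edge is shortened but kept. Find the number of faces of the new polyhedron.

The base solid has V = 29, E = 81, F = 54.
Truncation replaces each original edge-end by a new vertex, so V′ = 2E = 162.
Each original edge survives, and each old vertex of degree d contributes d new edges; summing degrees gives Σd = 2E, so E′ = E + 2E = 3E = 243.
Each original face survives and each original vertex becomes one new face: F′ = F + V = 83.

83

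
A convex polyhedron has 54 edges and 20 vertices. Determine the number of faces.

36

Here V − E + F = 2.
F = 2 − V + E = 2 − 20 + 54 = 36.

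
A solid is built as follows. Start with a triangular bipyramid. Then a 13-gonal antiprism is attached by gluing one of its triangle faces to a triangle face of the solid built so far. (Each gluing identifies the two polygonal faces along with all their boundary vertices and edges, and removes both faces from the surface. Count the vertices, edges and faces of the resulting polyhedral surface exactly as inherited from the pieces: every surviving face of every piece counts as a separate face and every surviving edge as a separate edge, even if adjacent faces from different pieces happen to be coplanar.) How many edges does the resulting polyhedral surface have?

A triangular bipyramid: V=5, E=9, F=6.
Attach a 13-gonal antiprism (V=26, E=52, F=28) along a 3-gon: merge 3 vertices and 3 edges, delete both glued faces → V=28, E=58, F=32.
Check: V − E + F = 28 − 58 + 32 = 2.

58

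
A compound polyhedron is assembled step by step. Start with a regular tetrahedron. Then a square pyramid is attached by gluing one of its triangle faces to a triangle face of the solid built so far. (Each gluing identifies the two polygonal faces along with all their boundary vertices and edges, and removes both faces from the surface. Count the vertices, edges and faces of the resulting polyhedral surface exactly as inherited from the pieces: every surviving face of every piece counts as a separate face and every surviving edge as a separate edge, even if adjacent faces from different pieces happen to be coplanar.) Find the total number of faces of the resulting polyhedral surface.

A regular tetrahedron: V=4, E=6, F=4.
Attach a square pyramid (V=5, E=8, F=5) along a 3-gon: merge 3 vertices and 3 edges, delete both glued faces → V=6, E=11, F=7.
Check: V − E + F = 6 − 11 + 7 = 2.

7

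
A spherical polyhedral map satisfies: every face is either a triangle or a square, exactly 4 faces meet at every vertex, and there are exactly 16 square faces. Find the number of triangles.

8

Let x be the number of triangles; then F = 16 + x.
Edge–face incidences: 2E = 4·16 + 3·x = 64 + 3x.
Every vertex has degree 4, so 4V = 2E.
Euler: V − E + F = 2 ⇒ (2E)/4 − E + (16 + x) = 2.
Multiply by 8: 2·(2E) − 4·(2E) + 8·(16 + x) = 16, i.e. 128 + 8x − 2·(64 + 3x) = 16.
Collecting terms: 2x = 16, so x = 8.
Then 2E = 64 + 3·8 = 88, so E = 44, V = 2E/4 = 22, F = 16 + 8 = 24.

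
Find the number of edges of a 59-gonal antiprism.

236

An antiprism on an n-gon has two n-gon caps and 2n triangles: V = 2·59 = 118, E = 4·59 = 236, F = 2·59 + 2 = 120.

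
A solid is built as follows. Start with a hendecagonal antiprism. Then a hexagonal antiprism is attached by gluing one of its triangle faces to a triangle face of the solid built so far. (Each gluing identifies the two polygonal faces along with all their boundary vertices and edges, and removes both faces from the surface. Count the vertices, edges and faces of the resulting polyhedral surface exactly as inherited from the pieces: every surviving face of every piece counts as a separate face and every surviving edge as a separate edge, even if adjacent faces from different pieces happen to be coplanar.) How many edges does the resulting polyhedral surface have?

A hendecagonal antiprism: V=22, E=44, F=24.
Attach a hexagonal antiprism (V=12, E=24, F=14) along a 3-gon: merge 3 vertices and 3 edges, delete both glued faces → V=31, E=65, F=36.
Check: V − E + F = 31 − 65 + 36 = 2.

65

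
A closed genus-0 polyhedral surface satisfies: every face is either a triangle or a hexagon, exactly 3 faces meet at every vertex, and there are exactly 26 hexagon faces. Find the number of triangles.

Let x be the number of triangles; then F = 26 + x.
Edge–face incidences: 2E = 6·26 + 3·x = 156 + 3x.
Every vertex has degree 3, so 3V = 2E.
Euler: V − E + F = 2 ⇒ (2E)/3 − E + (26 + x) = 2.
Multiply by 6: 2·(2E) − 3·(2E) + 6·(26 + x) = 12, i.e. 156 + 6x − (156 + 3x) = 12.
Collecting terms: 3x = 12, so x = 4.
Then 2E = 156 + 3·4 = 168, so E = 84, V = 2E/3 = 56, F = 26 + 4 = 30.

4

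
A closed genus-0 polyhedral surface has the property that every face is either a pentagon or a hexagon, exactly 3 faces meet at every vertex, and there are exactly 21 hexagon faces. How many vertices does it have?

Let x be the number of pentagons; then F = 21 + x.
Edge–face incidences: 2E = 6·21 + 5·x = 126 + 5x.
Every vertex has degree 3, so 3V = 2E.
Euler: V − E + F = 2 ⇒ (2E)/3 − E + (21 + x) = 2.
Multiply by 6: 2·(2E) − 3·(2E) + 6·(21 + x) = 12, i.e. 126 + 6x − (126 + 5x) = 12.
Collecting terms: x = 12.
Then 2E = 126 + 5·12 = 186, so E = 93, V = 2E/3 = 62, F = 21 + 12 = 33.

62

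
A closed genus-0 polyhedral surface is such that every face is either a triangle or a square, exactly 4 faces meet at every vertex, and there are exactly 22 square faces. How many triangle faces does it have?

Let x be the number of triangles; then F = 22 + x.
Edge–face incidences: 2E = 4·22 + 3·x = 88 + 3x.
Every vertex has degree 4, so 4V = 2E.
Euler: V − E + F = 2 ⇒ (2E)/4 − E + (22 + x) = 2.
Multiply by 8: 2·(2E) − 4·(2E) + 8·(22 + x) = 16, i.e. 176 + 8x − 2·(88 + 3x) = 16.
Collecting terms: 2x = 16, so x = 8.
Then 2E = 88 + 3·8 = 112, so E = 56, V = 2E/4 = 28, F = 22 + 8 = 30.

8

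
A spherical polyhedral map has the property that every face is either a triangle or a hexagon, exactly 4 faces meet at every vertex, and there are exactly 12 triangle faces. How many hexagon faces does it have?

Let x be the number of hexagons; then F = 12 + x.
Edge–face incidences: 2E = 3·12 + 6·x = 36 + 6x.
Every vertex has degree 4, so 4V = 2E.
Euler: V − E + F = 2 ⇒ (2E)/4 − E + (12 + x) = 2.
Multiply by 8: 2·(2E) − 4·(2E) + 8·(12 + x) = 16, i.e. 96 + 8x − 2·(36 + 6x) = 16.
Collecting terms: −4x + 24 = 16, so −4x = −8, so x = 2.
Then 2E = 36 + 6·2 = 48, so E = 24, V = 2E/4 = 12, F = 12 + 2 = 14.

2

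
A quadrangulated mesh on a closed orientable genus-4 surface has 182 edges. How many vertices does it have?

χ = 2 − 2·4 = -6, and every face is a square so 4F = 2E.
F = 2E/4 = 91. Then V = -6 + E − F = -6 + 182 − 91 = 85.

85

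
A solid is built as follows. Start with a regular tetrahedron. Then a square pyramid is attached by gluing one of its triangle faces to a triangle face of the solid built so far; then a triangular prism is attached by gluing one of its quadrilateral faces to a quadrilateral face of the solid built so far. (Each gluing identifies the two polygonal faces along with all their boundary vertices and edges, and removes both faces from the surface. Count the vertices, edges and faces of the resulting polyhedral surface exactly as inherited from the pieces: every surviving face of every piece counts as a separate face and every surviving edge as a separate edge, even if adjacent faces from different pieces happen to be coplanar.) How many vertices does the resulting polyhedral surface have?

A regular tetrahedron: V=4, E=6, F=4.
Attach a square pyramid (V=5, E=8, F=5) along a 3-gon: merge 3 vertices and 3 edges, delete both glued faces → V=6, E=11, F=7.
Attach a triangular prism (V=6, E=9, F=5) along a 4-gon: merge 4 vertices and 4 edges, delete both glued faces → V=8, E=16, F=10.
Check: V − E + F = 8 − 16 + 10 = 2.

8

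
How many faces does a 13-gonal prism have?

A prism on an n-gon has two n-gon bases and n rectangular sides: V = 2·13 = 26, E = 3·13 = 39, F = 13 + 2 = 15.
Check: V − E + F = 26 − 39 + 15 = 2.

15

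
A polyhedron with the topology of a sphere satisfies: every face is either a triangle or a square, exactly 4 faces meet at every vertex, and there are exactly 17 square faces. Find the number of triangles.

Let x be the number of triangles; then F = 17 + x.
Edge–face incidences: 2E = 4·17 + 3·x = 68 + 3x.
Every vertex has degree 4, so 4V = 2E.
Euler: V − E + F = 2 ⇒ (2E)/4 − E + (17 + x) = 2.
Multiply by 8: 2·(2E) − 4·(2E) + 8·(17 + x) = 16, i.e. 136 + 8x − 2·(68 + 3x) = 16.
Collecting terms: 2x = 16, so x = 8.
Then 2E = 68 + 3·8 = 92, so E = 46, V = 2E/4 = 23, F = 17 + 8 = 25.

8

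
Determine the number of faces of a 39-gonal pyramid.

A pyramid on an n-gon base has one n-gon and n triangles: V = 39 + 1 = 40, E = 2·39 = 78, F = 39 + 1 = 40.

40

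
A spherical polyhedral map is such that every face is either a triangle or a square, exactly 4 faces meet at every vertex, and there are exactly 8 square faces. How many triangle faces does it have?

8

Let x be the number of triangles; then F = 8 + x.
Edge–face incidences: 2E = 4·8 + 3·x = 32 + 3x.
Every vertex has degree 4, so 4V = 2E.
Euler: V − E + F = 2 ⇒ (2E)/4 − E + (8 + x) = 2.
Multiply by 8: 2·(2E) − 4·(2E) + 8·(8 + x) = 16, i.e. 64 + 8x − 2·(32 + 3x) = 16.
Collecting terms: 2x = 16, so x = 8.
Then 2E = 32 + 3·8 = 56, so E = 28, V = 2E/4 = 14, F = 8 + 8 = 16.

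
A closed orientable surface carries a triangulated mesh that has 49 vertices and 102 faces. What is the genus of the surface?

2

Every face is a triangle, so 2E = 3·102 = 306, giving E = 153.
χ = V − E + F = 49 − 153 + 102 = -2.
For a closed orientable surface χ = 2 − 2g, so g = (2 − (-2))/2 = 2.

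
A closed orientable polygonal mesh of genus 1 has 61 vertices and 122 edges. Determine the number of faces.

For a closed orientable surface of genus 1, χ = 2 − 2·1 = 0.
F = 0 − V + E = 0 − 61 + 122 = 61.

61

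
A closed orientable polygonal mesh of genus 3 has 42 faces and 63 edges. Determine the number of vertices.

For a closed orientable surface of genus 3, χ = 2 − 2·3 = -4.
V = -4 + E − F = -4 + 63 − 42 = 17.

17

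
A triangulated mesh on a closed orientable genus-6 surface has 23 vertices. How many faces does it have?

66

χ = 2 − 2·6 = -10, and every face is a triangle so 3F = 2E.
V − E + F = -10 with E = 3F/2 gives 23 − (3/2 − 1)·F = -10, so F = 66 and E = 99.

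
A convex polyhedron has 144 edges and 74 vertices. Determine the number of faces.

Here V − E + F = 2.
F = 2 − V + E = 2 − 74 + 144 = 72.

72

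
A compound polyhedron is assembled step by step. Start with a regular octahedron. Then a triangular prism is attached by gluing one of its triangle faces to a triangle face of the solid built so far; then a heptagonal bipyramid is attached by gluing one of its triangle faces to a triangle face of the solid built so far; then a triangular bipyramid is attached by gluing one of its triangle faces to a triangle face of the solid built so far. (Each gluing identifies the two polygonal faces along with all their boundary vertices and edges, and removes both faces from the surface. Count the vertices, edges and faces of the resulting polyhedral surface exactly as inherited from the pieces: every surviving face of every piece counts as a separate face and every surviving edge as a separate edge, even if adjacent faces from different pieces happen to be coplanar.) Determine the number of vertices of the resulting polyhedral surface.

17

A regular octahedron: V=6, E=12, F=8.
Attach a triangular prism (V=6, E=9, F=5) along a 3-gon: merge 3 vertices and 3 edges, delete both glued faces → V=9, E=18, F=11.
Attach a heptagonal bipyramid (V=9, E=21, F=14) along a 3-gon: merge 3 vertices and 3 edges, delete both glued faces → V=15, E=36, F=23.
Attach a triangular bipyramid (V=5, E=9, F=6) along a 3-gon: merge 3 vertices and 3 edges, delete both glued faces → V=17, E=42, F=27.
Check: V − E + F = 17 − 42 + 27 = 2.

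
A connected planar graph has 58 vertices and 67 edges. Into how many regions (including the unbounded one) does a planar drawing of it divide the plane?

Euler's formula for a connected plane graph: V − E + F = 2, so F = 2 − 58 + 67 = 11.

11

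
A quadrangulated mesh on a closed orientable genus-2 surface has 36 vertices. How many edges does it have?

76

χ = 2 − 2·2 = -2, and every face is a square so 4F = 2E.
V − E + F = -2 with E = 4F/2 gives 36 − (4/2 − 1)·F = -2, so F = 38 and E = 76.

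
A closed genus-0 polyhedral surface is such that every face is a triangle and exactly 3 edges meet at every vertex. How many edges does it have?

Each face has 3 edges and each edge borders two faces, so 2E = 3F.
Each vertex has degree 3, so 3V = 2E and hence V = 3F/3.
Euler: V − E + F = 2 ⇒ (3F/3) − (3F/2) + F = 2.
Multiply by 6: (6 − 9 + 6)F = 12, i.e. 3F = 12.
So F = 4, E = 3·4/2 = 6, V = 3·4/3 = 4.

6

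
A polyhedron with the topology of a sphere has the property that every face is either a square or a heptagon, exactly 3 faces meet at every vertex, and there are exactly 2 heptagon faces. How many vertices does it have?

Let x be the number of squares; then F = 2 + x.
Edge–face incidences: 2E = 7·2 + 4·x = 14 + 4x.
Every vertex has degree 3, so 3V = 2E.
Euler: V − E + F = 2 ⇒ (2E)/3 − E + (2 + x) = 2.
Multiply by 6: 2·(2E) − 3·(2E) + 6·(2 + x) = 12, i.e. 12 + 6x − (14 + 4x) = 12.
Collecting terms: 2x − 2 = 12, so 2x = 14, so x = 7.
Then 2E = 14 + 4·7 = 42, so E = 21, V = 2E/3 = 14, F = 2 + 7 = 9.

14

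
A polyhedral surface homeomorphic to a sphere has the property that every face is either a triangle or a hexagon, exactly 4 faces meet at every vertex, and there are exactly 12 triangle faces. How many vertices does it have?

Let x be the number of hexagons; then F = 12 + x.
Edge–face incidences: 2E = 3·12 + 6·x = 36 + 6x.
Every vertex has degree 4, so 4V = 2E.
Euler: V − E + F = 2 ⇒ (2E)/4 − E + (12 + x) = 2.
Multiply by 8: 2·(2E) − 4·(2E) + 8·(12 + x) = 16, i.e. 96 + 8x − 2·(36 + 6x) = 16.
Collecting terms: −4x + 24 = 16, so −4x = −8, so x = 2.
Then 2E = 36 + 6·2 = 48, so E = 24, V = 2E/4 = 12, F = 12 + 2 = 14.

12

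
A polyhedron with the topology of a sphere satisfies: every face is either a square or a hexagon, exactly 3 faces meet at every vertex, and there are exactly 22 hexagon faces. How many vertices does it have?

Let x be the number of squares; then F = 22 + x.
Edge–face incidences: 2E = 6·22 + 4·x = 132 + 4x.
Every vertex has degree 3, so 3V = 2E.
Euler: V − E + F = 2 ⇒ (2E)/3 − E + (22 + x) = 2.
Multiply by 6: 2·(2E) − 3·(2E) + 6·(22 + x) = 12, i.e. 132 + 6x − (132 + 4x) = 12.
Collecting terms: 2x = 12, so x = 6.
Then 2E = 132 + 4·6 = 156, so E = 78, V = 2E/3 = 52, F = 22 + 6 = 28.

52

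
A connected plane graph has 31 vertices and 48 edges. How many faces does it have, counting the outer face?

Euler's formula for a connected plane graph: V − E + F = 2, so F = 2 − 31 + 48 = 19.

19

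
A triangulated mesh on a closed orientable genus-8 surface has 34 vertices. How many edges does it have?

χ = 2 − 2·8 = -14, and every face is a triangle so 3F = 2E.
V − E + F = -14 with E = 3F/2 gives 34 − (3/2 − 1)·F = -14, so F = 96 and E = 144.

144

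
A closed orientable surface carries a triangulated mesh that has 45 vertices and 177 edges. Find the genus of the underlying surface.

Every face is a triangle and each edge borders two faces, so 3F = 2·177, giving F = 118.
χ = V − E + F = 45 − 177 + 118 = -14.
For a closed orientable surface χ = 2 − 2g, so g = (2 − (-14))/2 = 8.

8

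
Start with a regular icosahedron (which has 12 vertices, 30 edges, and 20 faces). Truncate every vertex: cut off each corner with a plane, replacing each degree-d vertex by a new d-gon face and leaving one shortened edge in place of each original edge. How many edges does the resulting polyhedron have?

Truncation replaces each original edge-end by a new vertex, so V′ = 2E = 60.
Each original edge survives, and each old vertex of degree d contributes d new edges; summing degrees gives Σd = 2E, so E′ = E + 2E = 3E = 90.
Each original face survives and each original vertex becomes one new face: F′ = F + V = 32.

90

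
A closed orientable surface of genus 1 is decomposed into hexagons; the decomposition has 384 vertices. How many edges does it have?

χ = 2 − 2·1 = 0, and every face is a hexagon so 6F = 2E.
V − E + F = 0 with E = 6F/2 gives 384 − (6/2 − 1)·F = 0, so F = 192 and E = 576.

576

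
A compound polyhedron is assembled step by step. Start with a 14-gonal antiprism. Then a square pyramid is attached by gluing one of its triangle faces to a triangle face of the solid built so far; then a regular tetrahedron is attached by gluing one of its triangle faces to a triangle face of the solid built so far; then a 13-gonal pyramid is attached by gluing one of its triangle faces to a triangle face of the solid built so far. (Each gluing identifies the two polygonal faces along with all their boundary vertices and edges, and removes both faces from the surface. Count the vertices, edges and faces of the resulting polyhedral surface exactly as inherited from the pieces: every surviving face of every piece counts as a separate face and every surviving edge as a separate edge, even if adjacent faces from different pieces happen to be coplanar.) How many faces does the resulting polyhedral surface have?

A 14-gonal antiprism: V=28, E=56, F=30.
Attach a square pyramid (V=5, E=8, F=5) along a 3-gon: merge 3 vertices and 3 edges, delete both glued faces → V=30, E=61, F=33.
Attach a regular tetrahedron (V=4, E=6, F=4) along a 3-gon: merge 3 vertices and 3 edges, delete both glued faces → V=31, E=64, F=35.
Attach a 13-gonal pyramid (V=14, E=26, F=14) along a 3-gon: merge 3 vertices and 3 edges, delete both glued faces → V=42, E=87, F=47.
Check: V − E + F = 42 − 87 + 47 = 2.

47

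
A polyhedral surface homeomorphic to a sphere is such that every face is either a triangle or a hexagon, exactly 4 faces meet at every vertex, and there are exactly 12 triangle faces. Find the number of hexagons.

2

Let x be the number of hexagons; then F = 12 + x.
Edge–face incidences: 2E = 3·12 + 6·x = 36 + 6x.
Every vertex has degree 4, so 4V = 2E.
Euler: V − E + F = 2 ⇒ (2E)/4 − E + (12 + x) = 2.
Multiply by 8: 2·(2E) − 4·(2E) + 8·(12 + x) = 16, i.e. 96 + 8x − 2·(36 + 6x) = 16.
Collecting terms: −4x + 24 = 16, so −4x = −8, so x = 2.
Then 2E = 36 + 6·2 = 48, so E = 24, V = 2E/4 = 12, F = 12 + 2 = 14.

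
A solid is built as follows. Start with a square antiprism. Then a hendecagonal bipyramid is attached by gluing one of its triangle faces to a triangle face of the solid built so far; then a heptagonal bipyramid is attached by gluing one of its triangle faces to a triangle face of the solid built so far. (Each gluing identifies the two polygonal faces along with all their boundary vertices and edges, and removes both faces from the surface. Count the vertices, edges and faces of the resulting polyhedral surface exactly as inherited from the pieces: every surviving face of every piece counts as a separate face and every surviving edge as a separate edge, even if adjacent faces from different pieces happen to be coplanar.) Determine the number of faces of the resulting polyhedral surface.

42

A square antiprism: V=8, E=16, F=10.
Attach a hendecagonal bipyramid (V=13, E=33, F=22) along a 3-gon: merge 3 vertices and 3 edges, delete both glued faces → V=18, E=46, F=30.
Attach a heptagonal bipyramid (V=9, E=21, F=14) along a 3-gon: merge 3 vertices and 3 edges, delete both glued faces → V=24, E=64, F=42.
Check: V − E + F = 24 − 64 + 42 = 2.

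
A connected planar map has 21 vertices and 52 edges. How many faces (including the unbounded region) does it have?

Euler's formula for a connected plane graph: V − E + F = 2, so F = 2 − 21 + 52 = 33.

33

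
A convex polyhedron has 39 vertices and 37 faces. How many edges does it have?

Here V − E + F = 2.
E = V + F − (2) = 39 + 37 − (2) = 74.

74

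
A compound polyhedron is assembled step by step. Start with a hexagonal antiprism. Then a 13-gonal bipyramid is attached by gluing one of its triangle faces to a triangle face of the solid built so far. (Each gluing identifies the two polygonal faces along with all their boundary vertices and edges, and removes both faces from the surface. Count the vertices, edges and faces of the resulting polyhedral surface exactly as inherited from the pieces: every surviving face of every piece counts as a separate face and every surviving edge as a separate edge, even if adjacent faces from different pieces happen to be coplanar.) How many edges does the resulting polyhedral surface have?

A hexagonal antiprism: V=12, E=24, F=14.
Attach a 13-gonal bipyramid (V=15, E=39, F=26) along a 3-gon: merge 3 vertices and 3 edges, delete both glued faces → V=24, E=60, F=38.
Check: V − E + F = 24 − 60 + 38 = 2.

60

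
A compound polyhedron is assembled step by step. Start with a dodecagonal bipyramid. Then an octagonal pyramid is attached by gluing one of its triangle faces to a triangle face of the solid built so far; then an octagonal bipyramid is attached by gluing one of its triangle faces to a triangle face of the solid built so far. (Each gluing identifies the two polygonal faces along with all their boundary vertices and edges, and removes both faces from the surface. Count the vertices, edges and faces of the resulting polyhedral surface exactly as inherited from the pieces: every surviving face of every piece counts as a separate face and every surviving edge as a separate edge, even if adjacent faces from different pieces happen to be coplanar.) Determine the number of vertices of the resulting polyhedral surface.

A dodecagonal bipyramid: V=14, E=36, F=24.
Attach an octagonal pyramid (V=9, E=16, F=9) along a 3-gon: merge 3 vertices and 3 edges, delete both glued faces → V=20, E=49, F=31.
Attach an octagonal bipyramid (V=10, E=24, F=16) along a 3-gon: merge 3 vertices and 3 edges, delete both glued faces → V=27, E=70, F=45.
Check: V − E + F = 27 − 70 + 45 = 2.

27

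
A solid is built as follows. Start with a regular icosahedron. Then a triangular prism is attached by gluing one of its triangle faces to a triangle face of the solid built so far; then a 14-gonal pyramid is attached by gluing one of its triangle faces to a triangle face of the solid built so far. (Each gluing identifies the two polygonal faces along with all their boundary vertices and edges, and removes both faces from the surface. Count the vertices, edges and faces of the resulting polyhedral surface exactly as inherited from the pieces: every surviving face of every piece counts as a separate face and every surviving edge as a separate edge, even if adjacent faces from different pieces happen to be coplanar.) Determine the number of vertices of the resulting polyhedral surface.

A regular icosahedron: V=12, E=30, F=20.
Attach a triangular prism (V=6, E=9, F=5) along a 3-gon: merge 3 vertices and 3 edges, delete both glued faces → V=15, E=36, F=23.
Attach a 14-gonal pyramid (V=15, E=28, F=15) along a 3-gon: merge 3 vertices and 3 edges, delete both glued faces → V=27, E=61, F=36.
Check: V − E + F = 27 − 61 + 36 = 2.

27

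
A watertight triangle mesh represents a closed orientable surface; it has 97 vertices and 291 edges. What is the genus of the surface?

1

Every face is a triangle and each edge borders two faces, so 3F = 2·291, giving F = 194.
χ = V − E + F = 97 − 291 + 194 = 0.
For a closed orientable surface χ = 2 − 2g, so g = (2 − (0))/2 = 1.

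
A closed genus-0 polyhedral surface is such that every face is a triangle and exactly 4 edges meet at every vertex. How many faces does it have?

8

Each face has 3 edges and each edge borders two faces, so 2E = 3F.
Each vertex has degree 4, so 4V = 2E and hence V = 3F/4.
Euler: V − E + F = 2 ⇒ (3F/4) − (3F/2) + F = 2.
Multiply by 8: (6 − 12 + 8)F = 16, i.e. 2F = 16.
So F = 8, E = 3·8/2 = 12, V = 3·8/4 = 6.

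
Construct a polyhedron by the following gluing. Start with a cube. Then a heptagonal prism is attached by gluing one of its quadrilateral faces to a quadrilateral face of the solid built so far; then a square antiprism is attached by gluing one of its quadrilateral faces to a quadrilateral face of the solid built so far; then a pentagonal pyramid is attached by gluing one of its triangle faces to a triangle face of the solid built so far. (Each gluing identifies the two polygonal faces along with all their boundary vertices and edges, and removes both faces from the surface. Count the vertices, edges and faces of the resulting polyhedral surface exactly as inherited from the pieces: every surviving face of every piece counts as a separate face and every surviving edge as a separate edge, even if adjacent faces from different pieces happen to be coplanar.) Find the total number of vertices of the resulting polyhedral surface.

25

A cube: V=8, E=12, F=6.
Attach a heptagonal prism (V=14, E=21, F=9) along a 4-gon: merge 4 vertices and 4 edges, delete both glued faces → V=18, E=29, F=13.
Attach a square antiprism (V=8, E=16, F=10) along a 4-gon: merge 4 vertices and 4 edges, delete both glued faces → V=22, E=41, F=21.
Attach a pentagonal pyramid (V=6, E=10, F=6) along a 3-gon: merge 3 vertices and 3 edges, delete both glued faces → V=25, E=48, F=25.
Check: V − E + F = 25 − 48 + 25 = 2.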